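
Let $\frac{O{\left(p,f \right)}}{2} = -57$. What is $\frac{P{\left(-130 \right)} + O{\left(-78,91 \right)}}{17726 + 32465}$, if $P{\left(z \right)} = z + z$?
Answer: $- \frac{374}{50191} \approx -0.0074515$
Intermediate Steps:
$P{\left(z \right)} = 2 z$
$O{\left(p,f \right)} = -114$ ($O{\left(p,f \right)} = 2 \left(-57\right) = -114$)
$\frac{P{\left(-130 \right)} + O{\left(-78,91 \right)}}{17726 + 32465} = \frac{2 \left(-130\right) - 114}{17726 + 32465} = \frac{-260 - 114}{50191} = \left(-374\right) \frac{1}{50191} = - \frac{374}{50191}$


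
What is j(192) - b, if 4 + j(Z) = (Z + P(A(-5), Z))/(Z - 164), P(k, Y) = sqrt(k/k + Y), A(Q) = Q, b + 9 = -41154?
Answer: 288161/7 + sqrt(193)/28 ≈ 41166.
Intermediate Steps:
b = -41163 (b = -9 - 41154 = -41163)
P(k, Y) = sqrt(1 + Y)
j(Z) = -4 + (Z + sqrt(1 + Z))/(-164 + Z) (j(Z) = -4 + (Z + sqrt(1 + Z))/(Z - 164) = -4 + (Z + sqrt(1 + Z))/(-164 + Z))
j(192) - b = (656 + sqrt(1 + 192) - 3*192)/(-164 + 192) - 1*(-41163) = (656 + sqrt(193) - 576)/28 + 41163 = (80 + sqrt(193))/28 + 41163 = (20/7 + sqrt(193)/28) + 41163 = 288161/7 + sqrt(193)/28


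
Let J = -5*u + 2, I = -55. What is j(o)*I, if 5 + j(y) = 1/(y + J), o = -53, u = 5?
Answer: 20955/76 ≈ 275.72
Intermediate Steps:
J = -23 (J = -5*5 + 2 = -25 + 2 = -23)
j(y) = -5 + 1/(-23 + y) (j(y) = -5 + 1/(y - 23) = -5 + 1/(-23 + y))
j(o)*I = ((116 - 5*(-53))/(-23 - 53))*(-55) = ((116 + 265)/(-76))*(-55) = -1/76*381*(-55) = -381/76*(-55) = 20955/76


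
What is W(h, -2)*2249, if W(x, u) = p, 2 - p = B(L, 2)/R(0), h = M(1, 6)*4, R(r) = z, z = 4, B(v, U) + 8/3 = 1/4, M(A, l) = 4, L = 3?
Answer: 281125/48 ≈ 5856.8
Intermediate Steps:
B(v, U) = -29/12 (B(v, U) = -8/3 + 1/4 = -29/12)
R(r) = 4
h = 16 (h = 4*4 = 16)
p = 125/48 (p = 2 - (-29)/(12*4) = 2 - 1*(-29/48) = 2 + 29/48 = 125/48 ≈ 2.6042)
W(x, u) = 125/48
W(h, -2)*2249 = (125/48)*2249 = 281125/48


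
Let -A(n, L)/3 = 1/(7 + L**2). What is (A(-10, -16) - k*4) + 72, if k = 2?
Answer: 16829/263 ≈ 63.989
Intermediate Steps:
A(n, L) = -3/(7 + L**2)
(A(-10, -16) - k*4) + 72 = (-3/(7 + (-16)**2) - 1*2*4) + 72 = (-3/(7 + 256) - 2*4) + 72 = (-3/263 - 8) + 72 = -2107/263 + 72 = 16829/263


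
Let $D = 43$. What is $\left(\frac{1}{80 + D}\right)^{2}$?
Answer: $\frac{1}{15129} \approx 6.6098 \cdot 10^{-5}$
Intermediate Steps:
$\left(\frac{1}{80 + D}\right)^{2} = \left(\frac{1}{80 + 43}\right)^{2} = \left(\frac{1}{123}\right)^{2} = \frac{1}{15129}$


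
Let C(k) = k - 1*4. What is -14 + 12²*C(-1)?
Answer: -734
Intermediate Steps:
C(k) = -4 + k (C(k) = k - 4 = -4 + k)
-14 + 12²*C(-1) = -14 + 12²*(-4 - 1) = -14 + 144*(-5) = -14 - 720 = -734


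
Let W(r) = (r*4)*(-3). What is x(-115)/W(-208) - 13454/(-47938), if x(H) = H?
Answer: 14034157/59826624 ≈ 0.23458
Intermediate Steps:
W(r) = -12*r (W(r) = (4*r)*(-3) = -12*r)
x(-115)/W(-208) - 13454/(-47938) = -115/((-12*(-208))) - 13454/(-47938) = -115/2496 - 13454*(-1/47938) = -115*1/2496 + 6727/23969 = -115/2496 + 6727/23969 = 14034157/59826624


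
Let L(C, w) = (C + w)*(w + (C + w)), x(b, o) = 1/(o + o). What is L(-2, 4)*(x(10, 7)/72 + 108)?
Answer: 108865/84 ≈ 1296.0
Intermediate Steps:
x(b, o) = 1/(2*o)
L(C, w) = (C + w)*(C + 2*w)
L(-2, 4)*(x(10, 7)/72 + 108) = ((-2)² + 2*4² + 3*(-2)*4)*(((½)/7)/72 + 108) = (4 + 2*16 - 24)*(((½)*(⅐))*(1/72) + 108) = (4 + 32 - 24)*((1/14)*(1/72) + 108) = 12*(1/1008 + 108) = 12*(108865/1008) = 108865/84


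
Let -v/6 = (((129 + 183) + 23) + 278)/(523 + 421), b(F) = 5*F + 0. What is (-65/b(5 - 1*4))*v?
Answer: 23907/472 ≈ 50.650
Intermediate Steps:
b(F) = 5*F
v = -1839/472 (v = -6*(((129 + 183) + 23) + 278)/(523 + 421) = -6*((312 + 23) + 278)/944 = -6*(335 + 278)/944 = -3678/944 = -6*613/944 = -1839/472 ≈ -3.8962)
(-65/b(5 - 1*4))*v = -65*1/(5*(5 - 1*4))*(-1839/472) = -65*1/(5*(5 - 4))*(-1839/472) = -65/(5*1)*(-1839/472) = -65/5*(-1839/472) = -65*⅕*(-1839/472) = -13*(-1839/472) = 23907/472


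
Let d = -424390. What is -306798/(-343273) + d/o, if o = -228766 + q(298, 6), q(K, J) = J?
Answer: 162304315/59042956 ≈ 2.7489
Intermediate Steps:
o = -228760 (o = -228766 + 6 = -228760)
-306798/(-343273) + d/o = -306798/(-343273) - 424390/(-228760) = -306798*(-1/343273) - 424390*(-1/228760) = 306798/343273 + 42439/22876 = 162304315/59042956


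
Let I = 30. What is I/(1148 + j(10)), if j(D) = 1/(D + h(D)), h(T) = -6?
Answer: 40/1531 ≈ 0.026127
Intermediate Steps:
j(D) = 1/(-6 + D) (j(D) = 1/(D - 6) = 1/(-6 + D))
I/(1148 + j(10)) = 30/(1148 + 1/(-6 + 10)) = 30/(1148 + 1/4) = 30/(1148 + ¼) = 30/(4593/4) = (4/4593)*30 = 40/1531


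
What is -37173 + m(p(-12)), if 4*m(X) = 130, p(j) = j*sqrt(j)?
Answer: -74281/2 ≈ -37141.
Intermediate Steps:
p(j) = j**(3/2)
m(X) = 65/2 (m(X) = (1/4)*130 = 65/2)
-37173 + m(p(-12)) = -37173 + 65/2 = -74281/2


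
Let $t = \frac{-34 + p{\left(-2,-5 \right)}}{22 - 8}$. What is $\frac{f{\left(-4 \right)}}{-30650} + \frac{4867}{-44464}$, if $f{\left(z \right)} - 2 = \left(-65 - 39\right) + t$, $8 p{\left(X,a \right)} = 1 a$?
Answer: $- \frac{144528253}{1362821600} \approx -0.10605$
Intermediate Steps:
$p{\left(X,a \right)} = \frac{a}{8}$ ($p{\left(X,a \right)} = \frac{1 a}{8} = \frac{a}{8}$)
$t = - \frac{277}{112}$ ($t = \frac{-34 + \frac{1}{8} \left(-5\right)}{22 - 8} = \frac{-34 - \frac{5}{8}}{14} = \left(- \frac{277}{8}\right) \frac{1}{14} = - \frac{277}{112} \approx -2.4732$)
$f{\left(z \right)} = - \frac{11701}{112}$ ($f{\left(z \right)} = 2 - \frac{11925}{112} = - \frac{11701}{112}$)
$\frac{f{\left(-4 \right)}}{-30650} + \frac{4867}{-44464} = - \frac{11701}{112 \left(-30650\right)} + \frac{4867}{-44464} = \left(- \frac{11701}{112}\right) \left(- \frac{1}{30650}\right) + 4867 \left(- \frac{1}{44464}\right) = \frac{11701}{3432800} - \frac{4867}{44464} = - \frac{144528253}{1362821600}$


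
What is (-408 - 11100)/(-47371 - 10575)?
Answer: 822/4139 ≈ 0.19860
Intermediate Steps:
(-408 - 11100)/(-47371 - 10575) = -11508/(-57946) = -11508*(-1/57946) = 822/4139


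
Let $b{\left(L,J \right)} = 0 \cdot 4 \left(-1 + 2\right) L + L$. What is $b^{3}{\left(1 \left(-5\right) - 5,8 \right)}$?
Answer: $-1000$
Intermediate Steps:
$b{\left(L,J \right)} = L$ ($b{\left(L,J \right)} = 0 \cdot 1 L + L = 0 L + L = 0 + L = L$)
$b^{3}{\left(1 \left(-5\right) - 5,8 \right)} = \left(1 \left(-5\right) - 5\right)^{3} = \left(-5 - 5\right)^{3} = \left(-10\right)^{3} = -1000$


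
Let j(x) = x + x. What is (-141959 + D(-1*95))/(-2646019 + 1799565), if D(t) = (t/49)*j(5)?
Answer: 6956941/41476246 ≈ 0.16773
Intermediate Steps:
j(x) = 2*x
D(t) = 10*t/49 (D(t) = (t/49)*(2*5) = (t*(1/49))*10 = (t/49)*10 = 10*t/49)
(-141959 + D(-1*95))/(-2646019 + 1799565) = (-141959 + 10*(-1*95)/49)/(-2646019 + 1799565) = (-141959 + (10/49)*(-95))/(-846454) = (-141959 - 950/49)*(-1/846454) = -6956941/49*(-1/846454) = 6956941/41476246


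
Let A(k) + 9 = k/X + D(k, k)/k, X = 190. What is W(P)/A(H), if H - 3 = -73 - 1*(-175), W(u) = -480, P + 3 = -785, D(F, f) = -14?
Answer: 273600/4891 ≈ 55.939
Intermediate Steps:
P = -788 (P = -3 - 785 = -788)
H = 105 (H = 3 + (-73 - 1*(-175)) = 3 + (-73 + 175) = 3 + 102 = 105)
A(k) = -9 - 14/k + k/190 (A(k) = -9 + (k/190 - 14/k) = -9 + (-14/k + k/190) = -9 - 14/k + k/190)
W(P)/A(H) = -480/(-9 - 14/105 + (1/190)*105) = -480/(-9 - 14*1/105 + 21/38) = -480/(-9 - 2/15 + 21/38) = -480/(-4891/570) = -480*(-570/4891) = 273600/4891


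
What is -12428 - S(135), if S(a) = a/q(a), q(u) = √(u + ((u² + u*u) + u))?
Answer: -12428 - 3*√255/68 ≈ -12429.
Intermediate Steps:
q(u) = √(2*u + 2*u²) (q(u) = √(u + ((u² + u²) + u)) = √(u + (2*u² + u)) = √(u + (u + 2*u²)) = √(2*u + 2*u²))
S(a) = a*√2/(2*√(a*(1 + a))) (S(a) = a/((√2*√(a*(1 + a)))) = a*(√2/(2*√(a*(1 + a)))) = a*√2/(2*√(a*(1 + a))))
-12428 - S(135) = -12428 - 135*√2/(2*√(135*(1 + 135))) = -12428 - 135*√2/(2*√(135*136)) = -12428 - 135*√2/(2*√18360) = -12428 - 135*√2*√510/3060/2 = -12428 - 3*√255/68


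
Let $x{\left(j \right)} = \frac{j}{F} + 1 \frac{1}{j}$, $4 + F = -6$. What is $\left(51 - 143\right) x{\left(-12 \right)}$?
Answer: $- \frac{1541}{15} \approx -102.73$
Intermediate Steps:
$F = -10$ ($F = -4 - 6 = -10$)
$x{\left(j \right)} = \frac{1}{j} - \frac{j}{10}$ ($x{\left(j \right)} = \frac{j}{-10} + 1 \frac{1}{j} = j \left(- \frac{1}{10}\right) + \frac{1}{j} = - \frac{j}{10} + \frac{1}{j} = \frac{1}{j} - \frac{j}{10}$)
$\left(51 - 143\right) x{\left(-12 \right)} = \left(51 - 143\right) \left(\frac{1}{-12} - - \frac{6}{5}\right) = - 92 \left(- \frac{1}{12} + \frac{6}{5}\right) = \left(-92\right) \frac{67}{60} = - \frac{1541}{15}$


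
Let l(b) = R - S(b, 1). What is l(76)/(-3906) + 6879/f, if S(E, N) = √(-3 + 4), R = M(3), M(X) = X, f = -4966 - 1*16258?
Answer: -1922273/5921496 ≈ -0.32463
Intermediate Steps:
f = -21224 (f = -4966 - 16258 = -21224)
R = 3
S(E, N) = 1 (S(E, N) = √1 = 1)
l(b) = 2 (l(b) = 3 - 1*1 = 3 - 1 = 2)
l(76)/(-3906) + 6879/f = 2/(-3906) + 6879/(-21224) = 2*(-1/3906) + 6879*(-1/21224) = -1/1953 - 6879/21224 = -1922273/5921496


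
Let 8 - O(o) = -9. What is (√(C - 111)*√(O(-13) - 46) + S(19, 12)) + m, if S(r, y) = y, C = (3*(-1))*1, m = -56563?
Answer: -56551 - √3306 ≈ -56609.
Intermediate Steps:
C = -3 (C = -3*1 = -3)
O(o) = 17 (O(o) = 8 - 1*(-9) = 8 + 9 = 17)
(√(C - 111)*√(O(-13) - 46) + S(19, 12)) + m = (√(-3 - 111)*√(17 - 46) + 12) - 56563 = (√(-114)*√(-29) + 12) - 56563 = ((I*√114)*(I*√29) + 12) - 56563 = (-√3306 + 12) - 56563 = (12 - √3306) - 56563 = -56551 - √3306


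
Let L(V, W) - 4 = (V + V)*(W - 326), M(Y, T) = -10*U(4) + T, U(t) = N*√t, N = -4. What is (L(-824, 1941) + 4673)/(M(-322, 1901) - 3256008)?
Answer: 379549/464861 ≈ 0.81648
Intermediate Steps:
U(t) = -4*√t
M(Y, T) = 80 + T (M(Y, T) = -(-40)*√4 + T = -(-40)*2 + T = -10*(-8) + T = 80 + T)
L(V, W) = 4 + 2*V*(-326 + W) (L(V, W) = 4 + (V + V)*(W - 326) = 4 + (2*V)*(-326 + W) = 4 + 2*V*(-326 + W))
(L(-824, 1941) + 4673)/(M(-322, 1901) - 3256008) = ((4 - 652*(-824) + 2*(-824)*1941) + 4673)/((80 + 1901) - 3256008) = ((4 + 537248 - 3198768) + 4673)/(1981 - 3256008) = (-2661516 + 4673)/(-3254027) = -2656843*(-1/3254027) = 379549/464861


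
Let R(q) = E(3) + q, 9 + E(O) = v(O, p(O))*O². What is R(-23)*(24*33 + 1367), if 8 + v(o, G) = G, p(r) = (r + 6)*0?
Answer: -224536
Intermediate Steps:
p(r) = 0 (p(r) = (6 + r)*0 = 0)
v(o, G) = -8 + G
E(O) = -9 - 8*O² (E(O) = -9 + (-8 + 0)*O² = -9 - 8*O²)
R(q) = -81 + q (R(q) = (-9 - 8*3²) + q = (-9 - 8*9) + q = (-9 - 72) + q = -81 + q)
R(-23)*(24*33 + 1367) = (-81 - 23)*(24*33 + 1367) = -104*(792 + 1367) = -104*2159 = -224536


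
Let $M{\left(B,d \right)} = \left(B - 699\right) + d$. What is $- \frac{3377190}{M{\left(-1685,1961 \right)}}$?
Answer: $\frac{1125730}{141} \approx 7983.9$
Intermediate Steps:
$M{\left(B,d \right)} = -699 + B + d$ ($M{\left(B,d \right)} = \left(-699 + B\right) + d = -699 + B + d$)
$- \frac{3377190}{M{\left(-1685,1961 \right)}} = - \frac{3377190}{-699 - 1685 + 1961} = - \frac{3377190}{-423} = \left(-3377190\right) \left(- \frac{1}{423}\right) = \frac{1125730}{141}$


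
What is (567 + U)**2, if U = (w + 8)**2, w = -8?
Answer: 321489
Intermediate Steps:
U = 0 (U = (-8 + 8)**2 = 0**2 = 0)
(567 + U)**2 = (567 + 0)**2 = 567**2 = 321489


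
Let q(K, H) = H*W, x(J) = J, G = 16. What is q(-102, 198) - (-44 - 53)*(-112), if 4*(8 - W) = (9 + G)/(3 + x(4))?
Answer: -132395/14 ≈ -9456.8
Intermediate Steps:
W = 199/28 (W = 8 - (9 + 16)/(4*(3 + 4)) = 8 - 25/(4*7) = 8 - ¼*25/7 = 8 - 25/28 = 199/28 ≈ 7.1071)
q(K, H) = 199*H/28 (q(K, H) = H*(199/28) = 199*H/28)
q(-102, 198) - (-44 - 53)*(-112) = (199/28)*198 - (-44 - 53)*(-112) = 19701/14 - (-97)*(-112) = 19701/14 - 1*10864 = 19701/14 - 10864 = -132395/14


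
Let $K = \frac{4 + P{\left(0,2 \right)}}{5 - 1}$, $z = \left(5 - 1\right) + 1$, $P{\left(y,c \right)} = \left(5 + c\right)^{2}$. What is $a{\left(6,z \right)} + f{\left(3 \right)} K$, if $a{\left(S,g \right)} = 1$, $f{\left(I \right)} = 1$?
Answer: $\frac{57}{4} \approx 14.25$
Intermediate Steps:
$z = 5$ ($z = 4 + 1 = 5$)
$K = \frac{53}{4}$ ($K = \frac{4 + \left(5 + 2\right)^{2}}{5 - 1} = \frac{4 + 7^{2}}{4} = \left(4 + 49\right) \frac{1}{4} = 53 \cdot \frac{1}{4} = \frac{53}{4} \approx 13.25$)
$a{\left(6,z \right)} + f{\left(3 \right)} K = 1 + 1 \cdot \frac{53}{4} = 1 + \frac{53}{4} = \frac{57}{4}$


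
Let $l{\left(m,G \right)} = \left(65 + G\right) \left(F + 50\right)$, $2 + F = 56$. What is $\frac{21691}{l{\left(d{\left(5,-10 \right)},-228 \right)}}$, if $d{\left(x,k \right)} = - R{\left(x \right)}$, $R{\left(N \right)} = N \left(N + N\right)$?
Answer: $- \frac{21691}{16952} \approx -1.2796$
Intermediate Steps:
$F = 54$ ($F = -2 + 56 = 54$)
$R{\left(N \right)} = 2 N^{2}$ ($R{\left(N \right)} = N 2 N = 2 N^{2}$)
$d{\left(x,k \right)} = - 2 x^{2}$
$l{\left(m,G \right)} = 6760 + 104 G$ ($l{\left(m,G \right)} = \left(65 + G\right) \left(54 + 50\right) = \left(65 + G\right) 104 = 6760 + 104 G$)
$\frac{21691}{l{\left(d{\left(5,-10 \right)},-228 \right)}} = \frac{21691}{6760 + 104 \left(-228\right)} = \frac{21691}{6760 - 23712} = \frac{21691}{-16952} = 21691 \left(- \frac{1}{16952}\right) = - \frac{21691}{16952}$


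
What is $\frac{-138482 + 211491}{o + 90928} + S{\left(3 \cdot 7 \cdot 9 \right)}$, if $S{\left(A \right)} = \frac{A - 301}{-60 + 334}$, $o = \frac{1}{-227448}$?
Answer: $\frac{1116829953776}{2833350668791} \approx 0.39417$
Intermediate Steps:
$o = - \frac{1}{227448} \approx -4.3966 \cdot 10^{-6}$
$S{\left(A \right)} = - \frac{301}{274} + \frac{A}{274}$ ($S{\left(A \right)} = \frac{-301 + A}{274} = \left(-301 + A\right) \frac{1}{274} = - \frac{301}{274} + \frac{A}{274}$)
$\frac{-138482 + 211491}{o + 90928} + S{\left(3 \cdot 7 \cdot 9 \right)} = \frac{-138482 + 211491}{- \frac{1}{227448} + 90928} - \left(\frac{301}{274} - \frac{3 \cdot 7 \cdot 9}{274}\right) = \frac{73009}{\frac{20681391743}{227448}} - \left(\frac{301}{274} - \frac{21 \cdot 9}{274}\right) = 73009 \cdot \frac{227448}{20681391743} + \left(- \frac{301}{274} + \frac{1}{274} \cdot 189\right) = \frac{16605751032}{20681391743} + \left(- \frac{301}{274} + \frac{189}{274}\right) = \frac{16605751032}{20681391743} - \frac{56}{137} = \frac{1116829953776}{2833350668791}$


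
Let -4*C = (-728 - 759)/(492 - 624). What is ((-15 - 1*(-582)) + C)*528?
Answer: 297889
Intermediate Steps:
C = -1487/528 (C = -(-728 - 759)/(4*(492 - 624)) = -(-1487)/(4*(-132)) = -(-1487)*(-1)/(4*132) = -¼*1487/132 = -1487/528 ≈ -2.8163)
((-15 - 1*(-582)) + C)*528 = ((-15 - 1*(-582)) - 1487/528)*528 = ((-15 + 582) - 1487/528)*528 = (567 - 1487/528)*528 = (297889/528)*528 = 297889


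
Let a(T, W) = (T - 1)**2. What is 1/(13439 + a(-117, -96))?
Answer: 1/27363 ≈ 3.6546e-5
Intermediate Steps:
a(T, W) = (-1 + T)**2
1/(13439 + a(-117, -96)) = 1/(13439 + (-1 - 117)**2) = 1/(13439 + (-118)**2) = 1/(13439 + 13924) = 1/27363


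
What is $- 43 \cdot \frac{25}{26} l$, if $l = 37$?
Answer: $- \frac{39775}{26} \approx -1529.8$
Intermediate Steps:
$- 43 \cdot \frac{25}{26} l = - 43 \cdot \frac{25}{26} \cdot 37 = - 43 \cdot 25 \cdot \frac{1}{26} \cdot 37 = \left(-43\right) \frac{25}{26} \cdot 37 = \left(- \frac{1075}{26}\right) 37 = - \frac{39775}{26}$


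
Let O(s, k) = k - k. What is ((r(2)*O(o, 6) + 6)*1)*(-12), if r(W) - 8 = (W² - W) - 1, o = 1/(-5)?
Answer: -72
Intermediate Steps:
o = -⅕ ≈ -0.20000
r(W) = 7 + W² - W (r(W) = 8 + ((W² - W) - 1) = 8 + (-1 + W² - W) = 7 + W² - W)
O(s, k) = 0
((r(2)*O(o, 6) + 6)*1)*(-12) = (((7 + 2² - 1*2)*0 + 6)*1)*(-12) = (((7 + 4 - 2)*0 + 6)*1)*(-12) = ((9*0 + 6)*1)*(-12) = ((0 + 6)*1)*(-12) = (6*1)*(-12) = 6*(-12) = -72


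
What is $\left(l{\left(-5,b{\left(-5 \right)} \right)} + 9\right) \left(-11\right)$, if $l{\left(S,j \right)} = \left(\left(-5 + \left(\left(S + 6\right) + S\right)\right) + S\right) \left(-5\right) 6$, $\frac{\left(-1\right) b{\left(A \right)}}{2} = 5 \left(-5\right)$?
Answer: $-4719$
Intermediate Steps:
$b{\left(A \right)} = 50$ ($b{\left(A \right)} = - 2 \cdot 5 \left(-5\right) = \left(-2\right) \left(-25\right) = 50$)
$l{\left(S,j \right)} = -30 - 90 S$ ($l{\left(S,j \right)} = \left(\left(-5 + \left(\left(6 + S\right) + S\right)\right) + S\right) \left(-5\right) 6 = \left(\left(-5 + \left(6 + 2 S\right)\right) + S\right) \left(-5\right) 6 = \left(\left(1 + 2 S\right) + S\right) \left(-5\right) 6 = \left(1 + 3 S\right) \left(-5\right) 6 = \left(-5 - 15 S\right) 6 = -30 - 90 S$)
$\left(l{\left(-5,b{\left(-5 \right)} \right)} + 9\right) \left(-11\right) = \left(\left(-30 - -450\right) + 9\right) \left(-11\right) = \left(\left(-30 + 450\right) + 9\right) \left(-11\right) = \left(420 + 9\right) \left(-11\right) = 429 \left(-11\right) = -4719$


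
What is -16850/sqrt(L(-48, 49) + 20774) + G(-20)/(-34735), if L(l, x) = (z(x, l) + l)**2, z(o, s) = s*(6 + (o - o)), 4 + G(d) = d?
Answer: 24/34735 - 1685*sqrt(133670)/13367 ≈ -46.087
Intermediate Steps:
G(d) = -4 + d
z(o, s) = 6*s (z(o, s) = s*(6 + 0) = s*6 = 6*s)
L(l, x) = 49*l**2 (L(l, x) = (6*l + l)**2 = (7*l)**2 = 49*l**2)
-16850/sqrt(L(-48, 49) + 20774) + G(-20)/(-34735) = -16850/sqrt(49*(-48)**2 + 20774) + (-4 - 20)/(-34735) = -16850/sqrt(49*2304 + 20774) - 24*(-1/34735) = -16850/sqrt(112896 + 20774) + 24/34735 = -16850*sqrt(133670)/133670 + 24/34735 = -1685*sqrt(133670)/13367 + 24/34735 = 24/34735 - 1685*sqrt(133670)/13367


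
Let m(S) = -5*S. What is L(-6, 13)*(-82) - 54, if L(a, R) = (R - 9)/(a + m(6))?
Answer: -404/9 ≈ -44.889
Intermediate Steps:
L(a, R) = (-9 + R)/(-30 + a) (L(a, R) = (R - 9)/(a - 5*6) = (-9 + R)/(a - 30) = (-9 + R)/(-30 + a))
L(-6, 13)*(-82) - 54 = ((-9 + 13)/(-30 - 6))*(-82) - 54 = (4/(-36))*(-82) - 54 = -1/36*4*(-82) - 54 = -1/9*(-82) - 54 = 82/9 - 54 = -404/9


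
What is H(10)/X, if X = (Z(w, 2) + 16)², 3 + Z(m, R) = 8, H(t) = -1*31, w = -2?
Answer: -31/441 ≈ -0.070295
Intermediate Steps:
H(t) = -31
Z(m, R) = 5 (Z(m, R) = -3 + 8 = 5)
X = 441 (X = (5 + 16)² = 21² = 441)
H(10)/X = -31/441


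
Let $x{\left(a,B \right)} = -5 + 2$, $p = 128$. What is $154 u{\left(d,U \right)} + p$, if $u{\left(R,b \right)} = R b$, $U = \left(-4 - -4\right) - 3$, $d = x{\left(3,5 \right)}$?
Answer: $1514$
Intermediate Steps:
$x{\left(a,B \right)} = -3$
$d = -3$
$U = -3$ ($U = \left(-4 + 4\right) - 3 = 0 - 3 = -3$)
$154 u{\left(d,U \right)} + p = 154 \left(\left(-3\right) \left(-3\right)\right) + 128 = 154 \cdot 9 + 128 = 1386 + 128 = 1514$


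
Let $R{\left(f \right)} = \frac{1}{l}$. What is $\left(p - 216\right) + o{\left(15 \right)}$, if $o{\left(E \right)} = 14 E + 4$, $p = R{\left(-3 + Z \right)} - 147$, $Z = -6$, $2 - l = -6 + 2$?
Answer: $- \frac{893}{6} \approx -148.83$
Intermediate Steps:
$l = 6$ ($l = 2 - \left(-6 + 2\right) = 2 - -4 = 2 + 4 = 6$)
$R{\left(f \right)} = \frac{1}{6}$
$p = - \frac{881}{6}$ ($p = \frac{1}{6} - 147 = - \frac{881}{6} \approx -146.83$)
$o{\left(E \right)} = 4 + 14 E$
$\left(p - 216\right) + o{\left(15 \right)} = \left(- \frac{881}{6} - 216\right) + \left(4 + 14 \cdot 15\right) = \left(- \frac{881}{6} - 216\right) + \left(4 + 210\right) = - \frac{2177}{6} + 214 = - \frac{893}{6}$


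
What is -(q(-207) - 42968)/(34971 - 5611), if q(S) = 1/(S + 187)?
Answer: 859361/587200 ≈ 1.4635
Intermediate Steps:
q(S) = 1/(187 + S)
-(q(-207) - 42968)/(34971 - 5611) = -(1/(187 - 207) - 42968)/(34971 - 5611) = -(1/(-20) - 42968)/29360 = -(-1/20 - 42968)/29360 = -(-859361)/(20*29360) = -1*(-859361/587200) = 859361/587200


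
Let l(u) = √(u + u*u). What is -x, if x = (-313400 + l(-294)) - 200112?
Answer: 513512 - 7*√1758 ≈ 5.1322e+5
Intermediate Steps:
l(u) = √(u + u²)
x = -513512 + 7*√1758 (x = (-313400 + √(-294*(1 - 294))) - 200112 = (-313400 + √(-294*(-293))) - 200112 = (-313400 + √86142) - 200112 = (-313400 + 7*√1758) - 200112 = -513512 + 7*√1758 ≈ -5.1322e+5)
-x = -(-513512 + 7*√1758) = 513512 - 7*√1758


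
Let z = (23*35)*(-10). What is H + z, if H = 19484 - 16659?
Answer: -5225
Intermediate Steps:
z = -8050 (z = 805*(-10) = -8050)
H = 2825
H + z = 2825 - 8050 = -5225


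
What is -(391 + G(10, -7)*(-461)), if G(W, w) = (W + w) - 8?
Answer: -2696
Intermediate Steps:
G(W, w) = -8 + W + w
-(391 + G(10, -7)*(-461)) = -(391 + (-8 + 10 - 7)*(-461)) = -(391 - 5*(-461)) = -(391 + 2305) = -1*2696 = -2696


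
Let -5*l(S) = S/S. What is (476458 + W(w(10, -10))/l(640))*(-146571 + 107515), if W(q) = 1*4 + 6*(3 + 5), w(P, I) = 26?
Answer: -18598389088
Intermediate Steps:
W(q) = 52 (W(q) = 4 + 6*8 = 4 + 48 = 52)
l(S) = -⅕ (l(S) = -S/(5*S) = -⅕*1 = -⅕)
(476458 + W(w(10, -10))/l(640))*(-146571 + 107515) = (476458 + 52/(-⅕))*(-146571 + 107515) = (476458 + 52*(-5))*(-39056) = (476458 - 260)*(-39056) = 476198*(-39056) = -18598389088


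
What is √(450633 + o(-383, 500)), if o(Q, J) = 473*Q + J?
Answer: √269974 ≈ 519.59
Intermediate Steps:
o(Q, J) = J + 473*Q
√(450633 + o(-383, 500)) = √(450633 + (500 + 473*(-383))) = √(450633 + (500 - 181159)) = √(450633 - 180659) = √269974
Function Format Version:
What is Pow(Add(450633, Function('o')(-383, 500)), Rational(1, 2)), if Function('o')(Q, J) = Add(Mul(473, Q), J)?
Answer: Pow(269974, Rational(1, 2)) ≈ 519.59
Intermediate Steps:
Function('o')(Q, J) = Add(J, Mul(473, Q))
Pow(Add(450633, Function('o')(-383, 500)), Rational(1, 2)) = Pow(Add(450633, Add(500, Mul(473, -383))), Rational(1, 2)) = Pow(Add(450633, Add(500, -181159)), Rational(1, 2)) = Pow(Add(450633, -180659), Rational(1, 2)) = Pow(269974, Rational(1, 2))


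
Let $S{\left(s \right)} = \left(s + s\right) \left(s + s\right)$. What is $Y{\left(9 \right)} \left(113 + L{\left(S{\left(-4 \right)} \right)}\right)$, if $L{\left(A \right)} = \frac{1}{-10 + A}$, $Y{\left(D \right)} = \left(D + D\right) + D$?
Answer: $\frac{6103}{2} \approx 3051.5$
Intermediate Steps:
$S{\left(s \right)} = 4 s^{2}$ ($S{\left(s \right)} = 2 s 2 s = 4 s^{2}$)
$Y{\left(D \right)} = 3 D$ ($Y{\left(D \right)} = 2 D + D = 3 D$)
$Y{\left(9 \right)} \left(113 + L{\left(S{\left(-4 \right)} \right)}\right) = 3 \cdot 9 \left(113 + \frac{1}{-10 + 4 \left(-4\right)^{2}}\right) = 27 \left(113 + \frac{1}{-10 + 4 \cdot 16}\right) = 27 \left(113 + \frac{1}{-10 + 64}\right) = 27 \left(113 + \frac{1}{54}\right) = 27 \cdot \frac{6103}{54} = \frac{6103}{2}$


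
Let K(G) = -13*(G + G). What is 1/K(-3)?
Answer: 1/78 ≈ 0.012821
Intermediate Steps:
K(G) = -26*G
1/K(-3) = 1/(-26*(-3)) = 1/78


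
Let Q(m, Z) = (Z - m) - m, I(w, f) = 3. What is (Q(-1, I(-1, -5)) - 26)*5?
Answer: -105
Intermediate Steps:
Q(m, Z) = Z - 2*m
(Q(-1, I(-1, -5)) - 26)*5 = ((3 - 2*(-1)) - 26)*5 = ((3 + 2) - 26)*5 = (5 - 26)*5 = -21*5 = -105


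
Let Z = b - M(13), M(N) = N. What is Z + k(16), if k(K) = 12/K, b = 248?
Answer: 943/4 ≈ 235.75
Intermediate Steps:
Z = 235 (Z = 248 - 1*13 = 248 - 13 = 235)
Z + k(16) = 235 + 12/16 = 235 + 12*(1/16) = 235 + ¾ = 943/4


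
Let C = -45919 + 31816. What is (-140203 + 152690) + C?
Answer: -1616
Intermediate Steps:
C = -14103
(-140203 + 152690) + C = (-140203 + 152690) - 14103 = 12487 - 14103 = -1616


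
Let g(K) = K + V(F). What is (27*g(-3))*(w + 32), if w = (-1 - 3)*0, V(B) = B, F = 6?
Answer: 2592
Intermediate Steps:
w = 0 (w = -4*0 = 0)
g(K) = 6 + K (g(K) = K + 6 = 6 + K)
(27*g(-3))*(w + 32) = (27*(6 - 3))*(0 + 32) = (27*3)*32 = 81*32 = 2592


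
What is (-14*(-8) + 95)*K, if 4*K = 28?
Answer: 1449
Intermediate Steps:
K = 7 (K = (¼)*28 = 7)
(-14*(-8) + 95)*K = (-14*(-8) + 95)*7 = (112 + 95)*7 = 207*7 = 1449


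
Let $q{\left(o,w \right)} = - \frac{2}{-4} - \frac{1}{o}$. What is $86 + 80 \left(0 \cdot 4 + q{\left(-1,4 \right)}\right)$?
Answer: $206$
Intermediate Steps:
$q{\left(o,w \right)} = \frac{1}{2} - \frac{1}{o}$ ($q{\left(o,w \right)} = \left(-2\right) \left(- \frac{1}{4}\right) - \frac{1}{o} = \frac{1}{2} - \frac{1}{o}$)
$86 + 80 \left(0 \cdot 4 + q{\left(-1,4 \right)}\right) = 86 + 80 \left(0 \cdot 4 + \frac{-2 - 1}{2 \left(-1\right)}\right) = 86 + 80 \left(0 + \frac{1}{2} \left(-1\right) \left(-3\right)\right) = 86 + 80 \left(0 + \frac{3}{2}\right) = 86 + 80 \cdot \frac{3}{2} = 86 + 120 = 206$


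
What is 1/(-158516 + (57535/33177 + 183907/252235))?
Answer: -8368400595/1326504774893756 ≈ -6.3086e-6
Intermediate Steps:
1/(-158516 + (57535/33177 + 183907/252235)) = 1/(-158516 + 20613823264/8368400595) = 1/(-1326504774893756/8368400595) = -8368400595/1326504774893756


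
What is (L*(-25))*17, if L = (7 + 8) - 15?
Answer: 0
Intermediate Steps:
L = 0 (L = 15 - 15 = 0)
(L*(-25))*17 = (0*(-25))*17 = 0*17 = 0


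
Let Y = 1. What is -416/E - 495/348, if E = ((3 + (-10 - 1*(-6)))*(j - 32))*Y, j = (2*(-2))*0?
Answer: -1673/116 ≈ -14.422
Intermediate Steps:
j = 0 (j = -4*0 = 0)
E = 32 (E = ((3 + (-10 - 1*(-6)))*(0 - 32))*1 = ((3 + (-10 + 6))*(-32))*1 = ((3 - 4)*(-32))*1 = -1*(-32)*1 = 32*1 = 32)
-416/E - 495/348 = -416/32 - 495/348 = -416*1/32 - 495*1/348 = -13 - 165/116 = -1673/116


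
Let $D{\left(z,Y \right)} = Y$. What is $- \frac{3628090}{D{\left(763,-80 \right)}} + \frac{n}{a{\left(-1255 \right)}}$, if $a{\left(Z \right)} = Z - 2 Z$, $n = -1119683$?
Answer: $\frac{446367831}{10040} \approx 44459.0$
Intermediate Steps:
$a{\left(Z \right)} = - Z$
$- \frac{3628090}{D{\left(763,-80 \right)}} + \frac{n}{a{\left(-1255 \right)}} = - \frac{3628090}{-80} - \frac{1119683}{\left(-1\right) \left(-1255\right)} = \left(-3628090\right) \left(- \frac{1}{80}\right) - \frac{1119683}{1255} = \frac{362809}{8} - \frac{1119683}{1255} = \frac{446367831}{10040}$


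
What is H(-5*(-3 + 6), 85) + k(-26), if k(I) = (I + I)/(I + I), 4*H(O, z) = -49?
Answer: -45/4 ≈ -11.250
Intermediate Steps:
H(O, z) = -49/4 (H(O, z) = (¼)*(-49) = -49/4)
k(I) = 1 (k(I) = (2*I)/((2*I)) = (2*I)*(1/(2*I)) = 1)
H(-5*(-3 + 6), 85) + k(-26) = -49/4 + 1 = -45/4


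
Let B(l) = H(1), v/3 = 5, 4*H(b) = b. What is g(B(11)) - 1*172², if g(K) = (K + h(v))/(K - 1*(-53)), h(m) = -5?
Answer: -6301411/213 ≈ -29584.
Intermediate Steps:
H(b) = b/4
v = 15 (v = 3*5 = 15)
B(l) = ¼ (B(l) = (¼)*1 = ¼)
g(K) = (-5 + K)/(53 + K) (g(K) = (K - 5)/(K - 1*(-53)) = (-5 + K)/(K + 53) = (-5 + K)/(53 + K))
g(B(11)) - 1*172² = (-5 + ¼)/(53 + ¼) - 1*172² = -19/4/(213/4) - 1*29584 = (4/213)*(-19/4) - 29584 = -19/213 - 29584 = -6301411/213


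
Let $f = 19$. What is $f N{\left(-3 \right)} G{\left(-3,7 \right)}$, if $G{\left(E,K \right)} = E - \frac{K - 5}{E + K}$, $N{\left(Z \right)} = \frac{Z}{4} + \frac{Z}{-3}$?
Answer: $- \frac{133}{8} \approx -16.625$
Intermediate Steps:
$N{\left(Z \right)} = - \frac{Z}{12}$ ($N{\left(Z \right)} = Z \frac{1}{4} + Z \left(- \frac{1}{3}\right) = \frac{Z}{4} - \frac{Z}{3} = - \frac{Z}{12}$)
$G{\left(E,K \right)} = E - \frac{-5 + K}{E + K}$
$f N{\left(-3 \right)} G{\left(-3,7 \right)} = 19 \left(\left(- \frac{1}{12}\right) \left(-3\right)\right) \frac{5 + \left(-3\right)^{2} - 7 - 21}{-3 + 7} = 19 \cdot \frac{1}{4} \frac{5 + 9 - 7 - 21}{4} = \frac{19 \cdot \frac{1}{4} \left(-14\right)}{4} = \frac{19}{4} \left(- \frac{7}{2}\right) = - \frac{133}{8}$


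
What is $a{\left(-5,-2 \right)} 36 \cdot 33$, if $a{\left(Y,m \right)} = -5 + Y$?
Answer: $-11880$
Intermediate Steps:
$a{\left(-5,-2 \right)} 36 \cdot 33 = \left(-5 - 5\right) 36 \cdot 33 = \left(-10\right) 36 \cdot 33 = \left(-360\right) 33 = -11880$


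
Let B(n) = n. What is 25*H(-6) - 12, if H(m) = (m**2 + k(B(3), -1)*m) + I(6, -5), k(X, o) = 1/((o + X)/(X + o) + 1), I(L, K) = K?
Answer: 688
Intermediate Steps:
k(X, o) = 1/2 (k(X, o) = 1/((X + o)/(X + o) + 1) = 1/(1 + 1) = 1/2)
H(m) = -5 + m**2 + m/2 (H(m) = (m**2 + m/2) - 5 = -5 + m**2 + m/2)
25*H(-6) - 12 = 25*(-5 + (-6)**2 + (1/2)*(-6)) - 12 = 25*(-5 + 36 - 3) - 12 = 25*28 - 12 = 700 - 12 = 688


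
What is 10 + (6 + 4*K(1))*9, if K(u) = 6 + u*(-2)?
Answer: 208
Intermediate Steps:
K(u) = 6 - 2*u
10 + (6 + 4*K(1))*9 = 10 + (6 + 4*(6 - 2*1))*9 = 10 + (6 + 4*(6 - 2))*9 = 10 + (6 + 4*4)*9 = 10 + (6 + 16)*9 = 10 + 22*9 = 10 + 198 = 208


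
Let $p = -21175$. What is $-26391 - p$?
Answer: $-5216$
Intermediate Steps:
$-26391 - p = -26391 - -21175 = -26391 + 21175 = -5216$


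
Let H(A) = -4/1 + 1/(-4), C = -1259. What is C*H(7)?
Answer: 21403/4 ≈ 5350.8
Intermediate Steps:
H(A) = -17/4 (H(A) = -4*1 + 1*(-¼) = -4 - ¼ = -17/4)
C*H(7) = -1259*(-17/4) = 21403/4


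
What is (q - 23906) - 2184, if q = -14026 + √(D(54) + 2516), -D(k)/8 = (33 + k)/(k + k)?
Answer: -40116 + √22586/3 ≈ -40066.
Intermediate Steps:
D(k) = -4*(33 + k)/k (D(k) = -8*(33 + k)/(k + k) = -8*(33 + k)/(2*k) = -8*(33 + k)*1/(2*k) = -4*(33 + k)/k)
q = -14026 + √22586/3 (q = -14026 + √((-4 - 132/54) + 2516) = -14026 + √((-4 - 132*1/54) + 2516) = -14026 + √((-4 - 22/9) + 2516) = -14026 + √(-58/9 + 2516) = -14026 + √(22586/9) = -14026 + √22586/3 ≈ -13976.)
(q - 23906) - 2184 = ((-14026 + √22586/3) - 23906) - 2184 = (-37932 + √22586/3) - 2184 = -40116 + √22586/3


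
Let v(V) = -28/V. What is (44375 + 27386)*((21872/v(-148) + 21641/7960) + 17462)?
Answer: 532098885563487/55720 ≈ 9.5495e+9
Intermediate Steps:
(44375 + 27386)*((21872/v(-148) + 21641/7960) + 17462) = (44375 + 27386)*((21872/((-28/(-148))) + 21641/7960) + 17462) = 71761*((21872/((-28*(-1/148))) + 21641*(1/7960)) + 17462) = 71761*((21872/(7/37) + 21641/7960) + 17462) = 71761*((21872*(37/7) + 21641/7960) + 17462) = 71761*((809264/7 + 21641/7960) + 17462) = 71761*(6441892927/55720 + 17462) = 71761*(7414875567/55720) = 532098885563487/55720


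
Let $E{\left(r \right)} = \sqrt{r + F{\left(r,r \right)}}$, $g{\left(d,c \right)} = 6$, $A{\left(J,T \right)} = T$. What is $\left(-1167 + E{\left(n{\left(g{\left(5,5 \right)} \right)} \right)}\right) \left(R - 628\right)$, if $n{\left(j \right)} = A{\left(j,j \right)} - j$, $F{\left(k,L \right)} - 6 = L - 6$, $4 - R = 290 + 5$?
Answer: $1072473$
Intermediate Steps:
$R = -291$ ($R = 4 - \left(290 + 5\right) = 4 - 295 = -291$)
$F{\left(k,L \right)} = L$ ($F{\left(k,L \right)} = 6 + \left(L - 6\right) = 6 + \left(-6 + L\right) = L$)
$n{\left(j \right)} = 0$ ($n{\left(j \right)} = j - j = 0$)
$E{\left(r \right)} = \sqrt{2} \sqrt{r}$ ($E{\left(r \right)} = \sqrt{r + r} = \sqrt{2 r} = \sqrt{2} \sqrt{r}$)
$\left(-1167 + E{\left(n{\left(g{\left(5,5 \right)} \right)} \right)}\right) \left(R - 628\right) = \left(-1167 + \sqrt{2} \sqrt{0}\right) \left(-291 - 628\right) = \left(-1167 + \sqrt{2} \cdot 0\right) \left(-919\right) = \left(-1167 + 0\right) \left(-919\right) = \left(-1167\right) \left(-919\right) = 1072473$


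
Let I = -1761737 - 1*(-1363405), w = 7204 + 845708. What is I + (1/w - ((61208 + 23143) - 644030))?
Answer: 137614792465/852912 ≈ 1.6135e+5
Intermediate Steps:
w = 852912
I = -398332 (I = -1761737 + 1363405 = -398332)
I + (1/w - ((61208 + 23143) - 644030)) = -398332 + (1/852912 - ((61208 + 23143) - 644030)) = -398332 + (1/852912 - (84351 - 644030)) = -398332 + (1/852912 - 1*(-559679)) = -398332 + (1/852912 + 559679) = -398332 + 477356935249/852912 = 137614792465/852912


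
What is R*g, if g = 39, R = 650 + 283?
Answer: 36387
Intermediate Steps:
R = 933
R*g = 933*39 = 36387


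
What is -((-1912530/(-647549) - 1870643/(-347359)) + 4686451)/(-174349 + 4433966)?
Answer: -1054134545891802318/958124056421966147 ≈ -1.1002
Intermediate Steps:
-((-1912530/(-647549) - 1870643/(-347359)) + 4686451)/(-174349 + 4433966) = -((-1912530*(-1/647549) - 1870643*(-1/347359)) + 4686451)/4259617 = -((1912530/647549 + 1870643/347359) + 4686451)/4259617 = -(1875667512277/224931973091 + 4686451)/4259617 = -1054134545891802318/(224931973091*4259617) = -1*1054134545891802318/958124056421966147 = -1054134545891802318/958124056421966147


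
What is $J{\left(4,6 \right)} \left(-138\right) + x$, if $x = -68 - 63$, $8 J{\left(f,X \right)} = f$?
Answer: $-200$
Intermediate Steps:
$J{\left(f,X \right)} = \frac{f}{8}$
$x = -131$
$J{\left(4,6 \right)} \left(-138\right) + x = \frac{1}{8} \cdot 4 \left(-138\right) - 131 = \frac{1}{2} \left(-138\right) - 131 = -69 - 131 = -200$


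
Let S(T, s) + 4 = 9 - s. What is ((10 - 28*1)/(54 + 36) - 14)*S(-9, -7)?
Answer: -852/5 ≈ -170.40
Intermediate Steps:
S(T, s) = 5 - s (S(T, s) = -4 + (9 - s) = 5 - s)
((10 - 28*1)/(54 + 36) - 14)*S(-9, -7) = ((10 - 28*1)/(54 + 36) - 14)*(5 - 1*(-7)) = ((10 - 28)/90 - 14)*(5 + 7) = (-18*1/90 - 14)*12 = (-⅕ - 14)*12 = -71/5*12 = -852/5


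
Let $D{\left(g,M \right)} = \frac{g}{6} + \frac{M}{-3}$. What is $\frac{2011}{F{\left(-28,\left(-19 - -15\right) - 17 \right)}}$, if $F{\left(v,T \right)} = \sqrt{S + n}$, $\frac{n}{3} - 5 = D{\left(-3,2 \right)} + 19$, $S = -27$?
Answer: $\frac{2011 \sqrt{166}}{83} \approx 312.17$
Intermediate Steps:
$D{\left(g,M \right)} = - \frac{M}{3} + \frac{g}{6}$ ($D{\left(g,M \right)} = g \frac{1}{6} + M \left(- \frac{1}{3}\right) = \frac{g}{6} - \frac{M}{3} = - \frac{M}{3} + \frac{g}{6}$)
$n = \frac{137}{2}$ ($n = 15 + 3 \left(\left(\left(- \frac{1}{3}\right) 2 + \frac{1}{6} \left(-3\right)\right) + 19\right) = 15 + 3 \left(\left(- \frac{2}{3} - \frac{1}{2}\right) + 19\right) = 15 + 3 \left(- \frac{7}{6} + 19\right) = 15 + 3 \cdot \frac{107}{6} = 15 + \frac{107}{2} = \frac{137}{2} \approx 68.5$)
$F{\left(v,T \right)} = \frac{\sqrt{166}}{2}$ ($F{\left(v,T \right)} = \sqrt{-27 + \frac{137}{2}} = \sqrt{\frac{83}{2}} = \frac{\sqrt{166}}{2}$)
$\frac{2011}{F{\left(-28,\left(-19 - -15\right) - 17 \right)}} = \frac{2011}{\frac{1}{2} \sqrt{166}} = 2011 \frac{\sqrt{166}}{83} = \frac{2011 \sqrt{166}}{83}$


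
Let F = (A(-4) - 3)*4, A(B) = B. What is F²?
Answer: 784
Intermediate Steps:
F = -28 (F = (-4 - 3)*4 = -7*4 = -28)
F² = (-28)² = 784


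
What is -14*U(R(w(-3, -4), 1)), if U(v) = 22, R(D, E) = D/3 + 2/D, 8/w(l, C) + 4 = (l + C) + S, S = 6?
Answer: -308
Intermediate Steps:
w(l, C) = 8/(2 + C + l) (w(l, C) = 8/(-4 + ((l + C) + 6)) = 8/(-4 + ((C + l) + 6)) = 8/(-4 + (6 + C + l)) = 8/(2 + C + l))
R(D, E) = 2/D + D/3 (R(D, E) = D*(⅓) + 2/D = D/3 + 2/D = 2/D + D/3)
-14*U(R(w(-3, -4), 1)) = -14*22 = -308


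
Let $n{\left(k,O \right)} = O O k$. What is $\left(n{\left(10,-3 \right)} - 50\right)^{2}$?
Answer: $1600$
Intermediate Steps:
$n{\left(k,O \right)} = k O^{2}$ ($n{\left(k,O \right)} = O^{2} k = k O^{2}$)
$\left(n{\left(10,-3 \right)} - 50\right)^{2} = \left(10 \left(-3\right)^{2} - 50\right)^{2} = \left(10 \cdot 9 - 50\right)^{2} = \left(90 - 50\right)^{2} = 40^{2} = 1600$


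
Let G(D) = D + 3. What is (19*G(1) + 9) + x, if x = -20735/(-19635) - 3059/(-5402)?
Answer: 167052307/1928514 ≈ 86.622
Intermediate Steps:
G(D) = 3 + D
x = 3128617/1928514 (x = -20735*(-1/19635) - 3059*(-1/5402) = 377/357 + 3059/5402 = 3128617/1928514 ≈ 1.6223)
(19*G(1) + 9) + x = (19*(3 + 1) + 9) + 3128617/1928514 = (19*4 + 9) + 3128617/1928514 = (76 + 9) + 3128617/1928514 = 85 + 3128617/1928514 = 167052307/1928514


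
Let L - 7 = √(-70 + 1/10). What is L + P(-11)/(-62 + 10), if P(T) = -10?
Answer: 187/26 + I*√6990/10 ≈ 7.1923 + 8.3606*I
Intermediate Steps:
L = 7 + I*√6990/10 (L = 7 + √(-70 + 1/10) = 7 + √(-70 + ⅒) = 7 + √(-699/10) = 7 + I*√6990/10 ≈ 7.0 + 8.3606*I)
L + P(-11)/(-62 + 10) = (7 + I*√6990/10) - 10/(-62 + 10) = (7 + I*√6990/10) - 10/(-52) = (7 + I*√6990/10) - 1/52*(-10) = (7 + I*√6990/10) + 5/26 = 187/26 + I*√6990/10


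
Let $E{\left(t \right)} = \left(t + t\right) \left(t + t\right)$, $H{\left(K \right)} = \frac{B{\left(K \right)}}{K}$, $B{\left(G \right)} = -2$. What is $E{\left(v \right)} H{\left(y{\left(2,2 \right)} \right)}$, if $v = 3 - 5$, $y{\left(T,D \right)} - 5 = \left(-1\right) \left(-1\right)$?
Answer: $- \frac{16}{3} \approx -5.3333$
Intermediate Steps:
$y{\left(T,D \right)} = 6$ ($y{\left(T,D \right)} = 5 - -1 = 5 + 1 = 6$)
$v = -2$ ($v = 3 - 5 = -2$)
$H{\left(K \right)} = - \frac{2}{K}$
$E{\left(t \right)} = 4 t^{2}$ ($E{\left(t \right)} = 2 t 2 t = 4 t^{2}$)
$E{\left(v \right)} H{\left(y{\left(2,2 \right)} \right)} = 4 \left(-2\right)^{2} \left(- \frac{2}{6}\right) = 4 \cdot 4 \left(\left(-2\right) \frac{1}{6}\right) = 16 \left(- \frac{1}{3}\right) = - \frac{16}{3}$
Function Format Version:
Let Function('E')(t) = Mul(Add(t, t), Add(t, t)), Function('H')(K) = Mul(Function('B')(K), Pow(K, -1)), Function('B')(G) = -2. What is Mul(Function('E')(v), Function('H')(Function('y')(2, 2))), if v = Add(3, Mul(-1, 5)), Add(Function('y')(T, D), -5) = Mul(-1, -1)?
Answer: Rational(-16, 3) ≈ -5.3333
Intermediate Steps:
Function('y')(T, D) = 6 (Function('y')(T, D) = Add(5, Mul(-1, -1)) = Add(5, 1) = 6)
v = -2 (v = Add(3, -5) = -2)
Function('H')(K) = Mul(-2, Pow(K, -1))
Function('E')(t) = Mul(4, Pow(t, 2)) (Function('E')(t) = Mul(Mul(2, t), Mul(2, t)) = Mul(4, Pow(t, 2)))
Mul(Function('E')(v), Function('H')(Function('y')(2, 2))) = Mul(Mul(4, Pow(-2, 2)), Mul(-2, Pow(6, -1))) = Mul(Mul(4, 4), Mul(-2, Rational(1, 6))) = Mul(16, Rational(-1, 3)) = Rational(-16, 3)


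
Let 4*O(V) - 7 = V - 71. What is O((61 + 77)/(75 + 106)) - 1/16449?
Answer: -94137989/5954538 ≈ -15.809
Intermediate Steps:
O(V) = -16 + V/4 (O(V) = 7/4 + (V - 71)/4 = 7/4 + (-71 + V)/4 = 7/4 + (-71/4 + V/4) = -16 + V/4)
O((61 + 77)/(75 + 106)) - 1/16449 = (-16 + ((61 + 77)/(75 + 106))/4) - 1/16449 = (-16 + (138/181)/4) - 1*1/16449 = (-16 + (138*(1/181))/4) - 1/16449 = (-16 + (¼)*(138/181)) - 1/16449 = (-16 + 69/362) - 1/16449 = -5723/362 - 1/16449 = -94137989/5954538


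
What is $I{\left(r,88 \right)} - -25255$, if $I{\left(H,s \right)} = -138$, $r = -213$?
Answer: $25117$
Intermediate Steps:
$I{\left(r,88 \right)} - -25255 = -138 - -25255 = -138 + 25255 = 25117$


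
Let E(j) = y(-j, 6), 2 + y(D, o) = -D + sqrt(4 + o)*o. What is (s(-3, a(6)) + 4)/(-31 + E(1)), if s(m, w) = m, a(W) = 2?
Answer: -4/83 - 3*sqrt(10)/332 ≈ -0.076768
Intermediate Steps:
y(D, o) = -2 - D + o*sqrt(4 + o) (y(D, o) = -2 + (-D + sqrt(4 + o)*o) = -2 + (-D + o*sqrt(4 + o)) = -2 - D + o*sqrt(4 + o))
E(j) = -2 + j + 6*sqrt(10) (E(j) = -2 - (-1)*j + 6*sqrt(4 + 6) = -2 + j + 6*sqrt(10))
(s(-3, a(6)) + 4)/(-31 + E(1)) = (-3 + 4)/(-31 + (-2 + 1 + 6*sqrt(10))) = 1/(-31 + (-1 + 6*sqrt(10))) = 1/(-32 + 6*sqrt(10))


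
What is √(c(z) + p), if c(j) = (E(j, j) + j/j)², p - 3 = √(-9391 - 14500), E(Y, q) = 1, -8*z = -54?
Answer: √(7 + I*√23891) ≈ 8.9924 + 8.5943*I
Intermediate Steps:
z = 27/4 (z = -⅛*(-54) = 27/4 ≈ 6.7500)
p = 3 + I*√23891 (p = 3 + √(-9391 - 14500) = 3 + √(-23891) = 3 + I*√23891 ≈ 3.0 + 154.57*I)
c(j) = 4 (c(j) = (1 + j/j)² = (1 + 1)² = 2² = 4)
√(c(z) + p) = √(4 + (3 + I*√23891)) = √(7 + I*√23891)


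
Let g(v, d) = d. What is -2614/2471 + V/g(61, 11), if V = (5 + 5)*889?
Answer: 21938436/27181 ≈ 807.12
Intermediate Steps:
V = 8890 (V = 10*889 = 8890)
-2614/2471 + V/g(61, 11) = -2614/2471 + 8890/11 = 21938436/27181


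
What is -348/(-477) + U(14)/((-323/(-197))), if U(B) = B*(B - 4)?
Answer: 4422688/51357 ≈ 86.117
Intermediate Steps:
U(B) = B*(-4 + B)
-348/(-477) + U(14)/((-323/(-197))) = -348/(-477) + (14*(-4 + 14))/((-323/(-197))) = -348*(-1/477) + (14*10)/((-323*(-1/197))) = 116/159 + 140/(323/197) = 116/159 + 140*(197/323) = 116/159 + 27580/323 = 4422688/51357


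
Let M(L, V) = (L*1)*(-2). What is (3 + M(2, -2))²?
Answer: 1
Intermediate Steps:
M(L, V) = -2*L (M(L, V) = L*(-2) = -2*L)
(3 + M(2, -2))² = (3 - 2*2)² = (3 - 4)² = (-1)² = 1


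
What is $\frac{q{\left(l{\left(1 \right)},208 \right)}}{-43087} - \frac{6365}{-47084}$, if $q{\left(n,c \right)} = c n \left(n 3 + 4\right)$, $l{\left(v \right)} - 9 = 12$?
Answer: $- \frac{13505166349}{2028708308} \approx -6.657$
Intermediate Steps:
$l{\left(v \right)} = 21$ ($l{\left(v \right)} = 9 + 12 = 21$)
$q{\left(n,c \right)} = c n \left(4 + 3 n\right)$ ($q{\left(n,c \right)} = c n \left(3 n + 4\right) = c n \left(4 + 3 n\right)$)
$\frac{q{\left(l{\left(1 \right)},208 \right)}}{-43087} - \frac{6365}{-47084} = \frac{208 \cdot 21 \left(4 + 3 \cdot 21\right)}{-43087} - \frac{6365}{-47084} = 208 \cdot 21 \left(4 + 63\right) \left(- \frac{1}{43087}\right) - - \frac{6365}{47084} = 208 \cdot 21 \cdot 67 \left(- \frac{1}{43087}\right) + \frac{6365}{47084} = 292656 \left(- \frac{1}{43087}\right) + \frac{6365}{47084} = - \frac{292656}{43087} + \frac{6365}{47084} = - \frac{13505166349}{2028708308}$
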